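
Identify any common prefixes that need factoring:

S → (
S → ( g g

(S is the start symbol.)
Left-factoring is needed when two productions for the same non-terminal
share a common prefix on the right-hand side.

Productions for S:
  S → (
  S → ( g g

Found common prefix '(' in productions for S

Answer: Yes, S has productions with common prefix '('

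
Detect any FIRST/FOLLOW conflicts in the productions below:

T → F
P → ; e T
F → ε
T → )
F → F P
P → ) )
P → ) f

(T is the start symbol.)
A FIRST/FOLLOW conflict occurs when a non-terminal N has a nullable alternative N → β (β ⇒* ε) and another alternative N → α with FIRST(α) ∩ FOLLOW(N) ≠ ∅: on such a lookahead the parser cannot decide between expanding α and letting N vanish via β.

Nullable non-terminals: F, T.
FIRST sets used below: FIRST(F) = { ')', ';', ε }, FIRST(P) = { ')', ';' }

F: nullable alternative(s) F → ε; FOLLOW(F) = { $, ')', ';' }
  F → ε: FIRST \ {ε} = { } — this is the only nullable alternative, skip
  F → F P: FIRST \ {ε} = { ')', ';' } — overlaps FOLLOW(F) on { ')', ';' }: CONFLICT

T: nullable alternative(s) T → F; FOLLOW(T) = { $, ')', ';' }
  T → F: FIRST \ {ε} = { ')', ';' } — this is the only nullable alternative, skip
  T → ): FIRST \ {ε} = { ')' } — overlaps FOLLOW(T) on { ')' }: CONFLICT

P has no nullable alternative, so no FIRST/FOLLOW check is needed there.

So the grammar has 2 FIRST/FOLLOW conflicts (marked CONFLICT above).

Answer: Yes. T → ')' with FOLLOW(T) on { ')' }; F → F P with FOLLOW(F) on { ')', ';' }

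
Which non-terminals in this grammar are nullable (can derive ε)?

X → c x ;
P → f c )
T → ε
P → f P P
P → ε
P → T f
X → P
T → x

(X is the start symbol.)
ε-productions: T → ε, P → ε
So T, P are immediately nullable.
X → P: every symbol on the right is nullable, so X is nullable too.
Every non-terminal is now nullable.
Nullable = { 'P', 'T', 'X' }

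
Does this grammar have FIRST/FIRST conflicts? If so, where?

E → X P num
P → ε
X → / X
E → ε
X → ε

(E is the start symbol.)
No FIRST/FIRST conflicts.

A FIRST/FIRST conflict occurs when two productions N → α and N → β for the same non-terminal have FIRST(α) ∩ FIRST(β) ≠ ∅ (with ε ∈ FIRST of a nullable right-hand side, so two nullable alternatives also conflict).

FIRST sets of the non-terminals at (or reachable through a nullable prefix from) the front of some alternative:
  FIRST(X) = { '/', ε }
  FIRST(P) = { ε }

Productions for E:
  E → X P num: FIRST = { '/', 'num' }
  E → ε: FIRST = { ε }
Productions for X:
  X → / X: FIRST = { '/' }
  X → ε: FIRST = { ε }
P has only one production, so no FIRST/FIRST conflict is possible there.

All alternatives of each non-terminal have pairwise disjoint FIRST sets.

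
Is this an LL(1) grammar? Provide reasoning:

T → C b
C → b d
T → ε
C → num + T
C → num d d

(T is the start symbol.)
No. Predict set conflict for T: { 'b' }

A grammar is LL(1) if for each non-terminal N with multiple productions, the predict sets of those productions are pairwise disjoint, where PREDICT(N → α) = (FIRST(α) \ {ε}) ∪ (FOLLOW(N) if α ⇒* ε).

Relevant sets:
  FIRST(C) = { 'b', 'num' }
  FOLLOW(T) = { $, 'b' }

For T:
  PREDICT(T → C b) = { 'b', 'num' }
  PREDICT(T → ε) = { $, 'b' }
For C:
  PREDICT(C → b d) = { 'b' }
  PREDICT(C → num '+' T) = { 'num' }
  PREDICT(C → num d d) = { 'num' }

Conflict found: Predict set conflict for T: { 'b' }
The grammar is NOT LL(1).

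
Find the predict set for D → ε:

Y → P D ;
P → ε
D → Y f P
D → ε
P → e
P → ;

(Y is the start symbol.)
{ ';' }

PREDICT(D → ε) = (FIRST(RHS) \ {ε}) ∪ (FOLLOW(D) if ε ∈ FIRST(RHS), i.e. RHS ⇒* ε)
The right-hand side is ε (FIRST(ε) = { ε }), so the predict set is FOLLOW(D) = { ';' }
PREDICT(D → ε) = { ';' }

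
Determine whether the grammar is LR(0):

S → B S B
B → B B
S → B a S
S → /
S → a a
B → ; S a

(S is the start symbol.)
No. Shift-reduce conflict between [B → B B .] and [B → . ; S a]

Augment with S' → S and build the canonical LR(0) collection (I0 = CLOSURE({[S' → . S]}), then GOTO on every symbol after a dot until no new states appear). It has 16 states:
  I0: { [B → . ; S a], [B → . B B], [S → . /], [S → . B S B], [S → . B a S], [S → . a a], [S' → . S] }  — shift
  I1: { [S → / .] }  — reduce
  I2: { [B → . ; S a], [B → . B B], [B → ; . S a], [S → . /], [S → . B S B], [S → . B a S], [S → . a a] }  — shift
  I3: { [B → . ; S a], [B → . B B], [B → B . B], [S → . /], [S → . B S B], [S → . B a S], [S → . a a], [S → B . S B], [S → B . a S] }  — shift
  I4: { [S' → S .] }  — accept
  I5: { [S → a . a] }  — shift
  I6: { [S → a a .] }  — reduce
  I7: { [B → . ; S a], [B → . B B], [B → B . B], [B → B B .], [S → . /], [S → . B S B], [S → . B a S], [S → . a a], [S → B . S B], [S → B . a S] }  — shift, reduce
  I8: { [B → . ; S a], [B → . B B], [S → B S . B] }  — shift
  I9: { [B → . ; S a], [B → . B B], [S → . /], [S → . B S B], [S → . B a S], [S → . a a], [S → B a . S], [S → a . a] }  — shift
  I10: { [S → B a S .] }  — reduce
  I11: { [S → a . a], [S → a a .] }  — shift, reduce
  I12: { [B → . ; S a], [B → . B B], [B → B . B], [S → B S B .] }  — shift, reduce
  I13: { [B → . ; S a], [B → . B B], [B → B . B], [B → B B .] }  — shift, reduce
  I14: { [B → ; S . a] }  — shift
  I15: { [B → ; S a .] }  — reduce

Conflict in state I7:
  Shift-reduce conflict between [B → B B .] and [B → . ; S a]
So the grammar is NOT LR(0).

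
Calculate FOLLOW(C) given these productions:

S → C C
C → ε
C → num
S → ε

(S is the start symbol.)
To compute FOLLOW(C), find every occurrence of C on a right-hand side N → α C β: add FIRST(β) \ {ε}, and if β is empty or nullable also add FOLLOW(N). Iterate to a fixed point.

In S → C C: C is followed by C, add FIRST(C) \ {ε} = { 'num' }
  C is nullable, so also add FOLLOW(S)
In S → C C: C is at the end, add FOLLOW(S)

The FOLLOW sets referred to above (computed the same way, to a fixed point):
  FOLLOW(S) = { $ }

Taking the union: FOLLOW(C) = { $, 'num' }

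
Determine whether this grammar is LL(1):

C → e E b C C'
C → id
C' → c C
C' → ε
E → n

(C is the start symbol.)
Relevant sets:
  FOLLOW(C') = { $, 'c' }

For C:
  PREDICT(C → e E b C C') = { 'e' }
  PREDICT(C → id) = { 'id' }
For C':
  PREDICT(C' → c C) = { 'c' }
  PREDICT(C' → ε) = { $, 'c' }
E has a single production, so nothing to check there.

Conflict found: Predict set conflict for C': { 'c' }
The grammar is NOT LL(1).

Answer: No. Predict set conflict for C': { 'c' }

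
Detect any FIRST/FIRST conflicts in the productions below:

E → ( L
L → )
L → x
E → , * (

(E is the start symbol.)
No FIRST/FIRST conflicts.

A FIRST/FIRST conflict occurs when two productions N → α and N → β for the same non-terminal have FIRST(α) ∩ FIRST(β) ≠ ∅ (with ε ∈ FIRST of a nullable right-hand side, so two nullable alternatives also conflict).

Productions for E:
  E → ( L: FIRST = { '(' }
  E → , * (: FIRST = { ',' }
Productions for L:
  L → ): FIRST = { ')' }
  L → x: FIRST = { 'x' }

All alternatives of each non-terminal have pairwise disjoint FIRST sets.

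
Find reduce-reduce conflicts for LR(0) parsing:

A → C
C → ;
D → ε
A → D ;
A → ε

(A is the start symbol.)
Yes — I0: [A → .] vs [D → .]

A reduce-reduce conflict occurs when an LR(0) state has two complete items [A → α .] and [B → β .] — both call for a reduction, and with no lookahead the parser cannot choose between them.

Augment with A' → A and build the canonical LR(0) collection (I0 = CLOSURE({[A' → . A]}), then GOTO on every symbol after a dot until no new states appear). It has 6 states:
  I0: { [A → . C], [A → . D ;], [A → .], [A' → . A], [C → . ;], [D → .] }  — shift, 2 reduces
  I1: { [C → ; .] }  — reduce
  I2: { [A' → A .] }  — accept
  I3: { [A → C .] }  — reduce
  I4: { [A → D . ;] }  — shift
  I5: { [A → D ; .] }  — reduce

I0 contains complete items [A → .], [D → .] — reduce-reduce conflict.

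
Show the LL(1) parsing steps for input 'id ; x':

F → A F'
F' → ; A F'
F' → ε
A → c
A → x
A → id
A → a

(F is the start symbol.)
LL(1) parsing maintains a stack (initially the start symbol over $) and the input. At each step: if the stack top is a terminal, match it against the current input token; if it is a non-terminal N, replace it with the RHS of M[N, lookahead] (the unique production whose predict set contains the lookahead).

Stack is shown with the top on the left.

Stack     Input     Action
--------------------------
F $       id ; x $  output F → A F'
A F' $    id ; x $  output A → id
id F' $   id ; x $  match 'id'
F' $      ; x $     output F' → ; A F'
; A F' $  ; x $     match ';'
A F' $    x $       output A → x
x F' $    x $       match 'x'
F' $      $         output F' → ε
$         $         accept

The string is accepted.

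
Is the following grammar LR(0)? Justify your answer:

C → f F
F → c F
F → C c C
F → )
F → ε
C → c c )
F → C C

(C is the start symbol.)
No. Shift-reduce conflict between [F → .] and [C → . c c )]

A grammar is LR(0) if no state in the canonical LR(0) collection has:
  - both a shift item (dot before a terminal) and a complete item (shift-reduce conflict), or
  - two or more complete items (reduce-reduce conflict; the accept item [C' → C .] counts as a complete item here).

Augment with C' → C and build the canonical LR(0) collection (I0 = CLOSURE({[C' → . C]}), then GOTO on every symbol after a dot until no new states appear). It has 17 states:
  I0: { [C → . c c )], [C → . f F], [C' → . C] }  — shift
  I1: { [C' → C .] }  — accept
  I2: { [C → c . c )] }  — shift
  I3: { [C → . c c )], [C → . f F], [C → f . F], [F → . )], [F → . C C], [F → . C c C], [F → . c F], [F → .] }  — shift, reduce
  I4: { [F → ) .] }  — reduce
  I5: { [C → . c c )], [C → . f F], [F → C . C], [F → C . c C] }  — shift
  I6: { [C → f F .] }  — reduce
  I7: { [C → . c c )], [C → . f F], [C → c . c )], [F → . )], [F → . C C], [F → . C c C], [F → . c F], [F → .], [F → c . F] }  — shift, reduce
  I8: { [F → c F .] }  — reduce
  I9: { [C → . c c )], [C → . f F], [C → c . c )], [C → c c . )], [F → . )], [F → . C C], [F → . C c C], [F → . c F], [F → .], [F → c . F] }  — shift, reduce
  I10: { [C → c c ) .], [F → ) .] }  — 2 reduces
  I11: { [F → C C .] }  — reduce
  I12: { [C → . c c )], [C → . f F], [C → c . c )], [F → C c . C] }  — shift
  I13: { [F → C c C .] }  — reduce
  I14: { [C → c . c )], [C → c c . )] }  — shift
  I15: { [C → c c ) .] }  — reduce
  I16: { [C → c c . )] }  — shift

Conflict in state I3:
  Shift-reduce conflict between [F → .] and [C → . c c )]
So the grammar is NOT LR(0).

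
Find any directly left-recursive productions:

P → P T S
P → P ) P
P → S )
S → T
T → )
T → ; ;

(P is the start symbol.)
Yes, P is left-recursive

P → P T S: LEFT RECURSIVE (starts with P)
P → P ) P: LEFT RECURSIVE (starts with P)
P → S ): starts with S
S → T: starts with T
T → ): starts with ')'
T → ; ;: starts with ';'

The grammar has direct left recursion on: P.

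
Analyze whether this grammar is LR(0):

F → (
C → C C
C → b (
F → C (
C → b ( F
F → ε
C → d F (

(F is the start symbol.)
A grammar is LR(0) if no state in the canonical LR(0) collection has:
  - both a shift item (dot before a terminal) and a complete item (shift-reduce conflict), or
  - two or more complete items (reduce-reduce conflict; the accept item [F' → F .] counts as a complete item here).

Augment with F' → F and build the canonical LR(0) collection (I0 = CLOSURE({[F' → . F]}), then GOTO on every symbol after a dot until no new states appear). It has 12 states:
  I0: { [C → . C C], [C → . b ( F], [C → . b (], [C → . d F (], [F → . (], [F → . C (], [F → .], [F' → . F] }  — shift, reduce
  I1: { [F → ( .] }  — reduce
  I2: { [C → . C C], [C → . b ( F], [C → . b (], [C → . d F (], [C → C . C], [F → C . (] }  — shift
  I3: { [F' → F .] }  — accept
  I4: { [C → b . ( F], [C → b . (] }  — shift
  I5: { [C → . C C], [C → . b ( F], [C → . b (], [C → . d F (], [C → d . F (], [F → . (], [F → . C (], [F → .] }  — shift, reduce
  I6: { [C → d F . (] }  — shift
  I7: { [C → d F ( .] }  — reduce
  I8: { [C → . C C], [C → . b ( F], [C → . b (], [C → . d F (], [C → b ( . F], [C → b ( .], [F → . (], [F → . C (], [F → .] }  — shift, 2 reduces
  I9: { [C → b ( F .] }  — reduce
  I10: { [F → C ( .] }  — reduce
  I11: { [C → . C C], [C → . b ( F], [C → . b (], [C → . d F (], [C → C . C], [C → C C .] }  — shift, reduce

Conflict in state I0:
  Shift-reduce conflict between [F → .] and [C → . b (]
So the grammar is NOT LR(0).

Answer: No. Shift-reduce conflict between [F → .] and [C → . b (]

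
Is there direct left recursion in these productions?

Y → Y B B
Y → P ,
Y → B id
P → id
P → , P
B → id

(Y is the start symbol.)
Y → Y B B: LEFT RECURSIVE (starts with Y)
Y → P ,: starts with P
Y → B id: starts with B
P → id: starts with id
P → , P: starts with ','
B → id: starts with id

The grammar has direct left recursion on: Y.

Answer: Yes, Y is left-recursive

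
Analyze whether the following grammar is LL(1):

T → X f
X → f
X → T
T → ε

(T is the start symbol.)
A grammar is LL(1) if for each non-terminal N with multiple productions, the predict sets of those productions are pairwise disjoint, where PREDICT(N → α) = (FIRST(α) \ {ε}) ∪ (FOLLOW(N) if α ⇒* ε).

Relevant sets:
  FIRST(X) = { 'f', ε }
  FIRST(T) = { 'f', ε }
  FOLLOW(T) = { $, 'f' }
  FOLLOW(X) = { 'f' }

For T:
  PREDICT(T → X f) = { 'f' }
  PREDICT(T → ε) = { $, 'f' }
For X:
  PREDICT(X → f) = { 'f' }
  PREDICT(X → T) = { 'f' }

Conflict found: Predict set conflict for T: { 'f' }
The grammar is NOT LL(1).

Answer: No. Predict set conflict for T: { 'f' }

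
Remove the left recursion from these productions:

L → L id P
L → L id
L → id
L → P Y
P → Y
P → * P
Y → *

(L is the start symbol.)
L → id L'
L → P Y L'
L' → id P L'
L' → id L'
L' → ε
P → Y
P → * P
Y → *

L is directly left-recursive. The standard transformation for
  A → A α₁ | ... | A α_m | β₁ | ... | β_n
is
  A  → β₁ A' | ... | β_n A'
  A' → α₁ A' | ... | α_m A' | ε

L → id becomes L → id L'
L → P Y becomes L → P Y L'
L → L id P becomes L' → id P L'
L → L id becomes L' → id L'
Add L' → ε

Productions for other non-terminals are unchanged:
  P → Y
  P → * P
  Y → *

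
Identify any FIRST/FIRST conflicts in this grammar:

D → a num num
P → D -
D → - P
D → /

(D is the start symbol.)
A FIRST/FIRST conflict occurs when two productions N → α and N → β for the same non-terminal have FIRST(α) ∩ FIRST(β) ≠ ∅ (with ε ∈ FIRST of a nullable right-hand side, so two nullable alternatives also conflict).

Productions for D:
  D → a num num: FIRST = { 'a' }
  D → - P: FIRST = { '-' }
  D → /: FIRST = { '/' }
P has only one production, so no FIRST/FIRST conflict is possible there.

All alternatives of each non-terminal have pairwise disjoint FIRST sets.

Answer: No FIRST/FIRST conflicts.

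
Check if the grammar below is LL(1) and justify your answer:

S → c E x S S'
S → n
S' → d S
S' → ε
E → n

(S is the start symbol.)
Relevant sets:
  FOLLOW(S') = { $, 'd' }

For S:
  PREDICT(S → c E x S S') = { 'c' }
  PREDICT(S → n) = { 'n' }
For S':
  PREDICT(S' → d S) = { 'd' }
  PREDICT(S' → ε) = { $, 'd' }
E has a single production, so nothing to check there.

Conflict found: Predict set conflict for S': { 'd' }
The grammar is NOT LL(1).

Answer: No. Predict set conflict for S': { 'd' }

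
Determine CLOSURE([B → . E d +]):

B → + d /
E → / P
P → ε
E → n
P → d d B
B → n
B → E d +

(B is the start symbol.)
{ [B → . E d +], [E → . / P], [E → . n] }

To compute CLOSURE, for each item [A → α.Bβ] where B is a non-terminal, add [B → .γ] for all productions B → γ; repeat for the newly added items until nothing changes.

Start with: [B → . E d +]
  [B → . E d +] has the dot before E: add [E → . / P], [E → . n]
No further items can be added.

CLOSURE = { [B → . E d +], [E → . / P], [E → . n] }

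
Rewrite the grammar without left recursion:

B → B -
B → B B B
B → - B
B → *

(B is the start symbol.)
B → - B B'
B → * B'
B' → - B'
B' → B B B'
B' → ε

B is directly left-recursive. The standard transformation for
  A → A α₁ | ... | A α_m | β₁ | ... | β_n
is
  A  → β₁ A' | ... | β_n A'
  A' → α₁ A' | ... | α_m A' | ε

B → - B becomes B → - B B'
B → * becomes B → * B'
B → B - becomes B' → - B'
B → B B B becomes B' → B B B'
Add B' → ε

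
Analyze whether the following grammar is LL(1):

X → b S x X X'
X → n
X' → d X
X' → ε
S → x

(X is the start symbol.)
No. Predict set conflict for X': { 'd' }

Relevant sets:
  FOLLOW(X') = { $, 'd' }

For X:
  PREDICT(X → b S x X X') = { 'b' }
  PREDICT(X → n) = { 'n' }
For X':
  PREDICT(X' → d X) = { 'd' }
  PREDICT(X' → ε) = { $, 'd' }
S has a single production, so nothing to check there.

Conflict found: Predict set conflict for X': { 'd' }
The grammar is NOT LL(1).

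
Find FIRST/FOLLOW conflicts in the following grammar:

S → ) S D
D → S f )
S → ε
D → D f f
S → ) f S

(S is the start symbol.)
A FIRST/FOLLOW conflict occurs when a non-terminal N has a nullable alternative N → β (β ⇒* ε) and another alternative N → α with FIRST(α) ∩ FOLLOW(N) ≠ ∅: on such a lookahead the parser cannot decide between expanding α and letting N vanish via β.

Nullable non-terminals: S.

S: nullable alternative(s) S → ε; FOLLOW(S) = { $, ')', 'f' }
  S → ) S D: FIRST \ {ε} = { ')' } — overlaps FOLLOW(S) on { ')' }: CONFLICT
  S → ε: FIRST \ {ε} = { } — this is the only nullable alternative, skip
  S → ) f S: FIRST \ {ε} = { ')' } — overlaps FOLLOW(S) on { ')' }: CONFLICT

D has no nullable alternative, so no FIRST/FOLLOW check is needed there.

So the grammar has 2 FIRST/FOLLOW conflicts (marked CONFLICT above).

Answer: Yes. S → ')' S D with FOLLOW(S) on { ')' }; S → ')' f S with FOLLOW(S) on { ')' }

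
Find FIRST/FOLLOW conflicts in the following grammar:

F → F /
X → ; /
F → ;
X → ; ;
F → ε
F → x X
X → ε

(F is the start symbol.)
Yes. F → F '/' with FOLLOW(F) on { '/' }

Nullable non-terminals: F, X.
FIRST sets used below: FIRST(F) = { '/', ';', 'x', ε }

F: nullable alternative(s) F → ε; FOLLOW(F) = { $, '/' }
  F → F /: FIRST \ {ε} = { '/', ';', 'x' } — overlaps FOLLOW(F) on { '/' }: CONFLICT
  F → ;: FIRST \ {ε} = { ';' } — disjoint from FOLLOW(F)
  F → ε: FIRST \ {ε} = { } — this is the only nullable alternative, skip
  F → x X: FIRST \ {ε} = { 'x' } — disjoint from FOLLOW(F)

X: nullable alternative(s) X → ε; FOLLOW(X) = { $, '/' }
  X → ; /: FIRST \ {ε} = { ';' } — disjoint from FOLLOW(X)
  X → ; ;: FIRST \ {ε} = { ';' } — disjoint from FOLLOW(X)
  X → ε: FIRST \ {ε} = { } — this is the only nullable alternative, skip

So the grammar has 1 FIRST/FOLLOW conflict (marked CONFLICT above).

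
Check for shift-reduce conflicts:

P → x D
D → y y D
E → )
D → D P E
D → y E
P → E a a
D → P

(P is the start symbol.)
A shift-reduce conflict occurs when an LR(0) state has both:
  - a complete (reduce) item [A → α .] (dot at the end), and
  - a shift item [B → β . c γ] (dot before a terminal).

Augment with P' → P and build the canonical LR(0) collection (I0 = CLOSURE({[P' → . P]}), then GOTO on every symbol after a dot until no new states appear). It has 15 states:
  I0: { [E → . )], [P → . E a a], [P → . x D], [P' → . P] }  — shift
  I1: { [E → ) .] }  — reduce
  I2: { [P → E . a a] }  — shift
  I3: { [P' → P .] }  — accept
  I4: { [D → . D P E], [D → . P], [D → . y E], [D → . y y D], [E → . )], [P → . E a a], [P → . x D], [P → x . D] }  — shift
  I5: { [D → D . P E], [E → . )], [P → . E a a], [P → . x D], [P → x D .] }  — shift, reduce
  I6: { [D → P .] }  — reduce
  I7: { [D → y . E], [D → y . y D], [E → . )] }  — shift
  I8: { [D → y E .] }  — reduce
  I9: { [D → . D P E], [D → . P], [D → . y E], [D → . y y D], [D → y y . D], [E → . )], [P → . E a a], [P → . x D] }  — shift
  I10: { [D → D . P E], [D → y y D .], [E → . )], [P → . E a a], [P → . x D] }  — shift, reduce
  I11: { [D → D P . E], [E → . )] }  — shift
  I12: { [D → D P E .] }  — reduce
  I13: { [P → E a . a] }  — shift
  I14: { [P → E a a .] }  — reduce

I5 contains reduce item [P → x D .] and shift items [E → . )], [P → . x D] — shift-reduce conflict.
I10 contains reduce item [D → y y D .] and shift items [E → . )], [P → . x D] — shift-reduce conflict.

Answer: Yes — I5: [P → x D .] vs [E → . )]; I10: [D → y y D .] vs [E → . )]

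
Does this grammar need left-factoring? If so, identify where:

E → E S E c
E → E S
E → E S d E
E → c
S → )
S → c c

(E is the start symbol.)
Left-factoring is needed when two productions for the same non-terminal
share a common prefix on the right-hand side.

Productions for E:
  E → E S E c
  E → E S
  E → E S d E
  E → c
Productions for S:
  S → )
  S → c c

Found common prefix 'E S' in productions for E

Answer: Yes, E has productions with common prefix 'E S'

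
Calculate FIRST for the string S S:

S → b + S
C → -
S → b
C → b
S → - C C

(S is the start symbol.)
{ '-', 'b' }

FIRST sets of the non-terminals involved (from the grammar, by fixed-point iteration):
  FIRST(S) = { '-', 'b' }

To compute FIRST(S S), process the symbols left to right:
Symbol S is a non-terminal. Add FIRST(S) \ {ε} = { '-', 'b' }
S is not nullable (ε ∉ FIRST(S)), so stop here.
FIRST(S S) = { '-', 'b' }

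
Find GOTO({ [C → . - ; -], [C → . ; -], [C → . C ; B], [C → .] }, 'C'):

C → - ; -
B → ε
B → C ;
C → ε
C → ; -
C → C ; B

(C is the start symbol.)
GOTO(I, 'C') = CLOSURE({ [A → αX.β] : [A → α.Xβ] ∈ I, X = 'C' })

Items with dot before 'C', with the dot advanced:
  [C → . C ; B] → [C → C . ; B]
Closure adds nothing (no advanced item has the dot before a non-terminal).

GOTO = { [C → C . ; B] }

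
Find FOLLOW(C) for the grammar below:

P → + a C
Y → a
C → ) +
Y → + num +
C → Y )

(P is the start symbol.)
In P → + a C: C is at the end, add FOLLOW(P)

The FOLLOW sets referred to above (computed the same way, to a fixed point):
  FOLLOW(P) = { $ }

Taking the union: FOLLOW(C) = { $ }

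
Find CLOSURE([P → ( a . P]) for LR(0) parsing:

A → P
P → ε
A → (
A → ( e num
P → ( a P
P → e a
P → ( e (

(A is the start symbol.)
{ [P → ( a . P], [P → . ( a P], [P → . ( e (], [P → . e a], [P → .] }

To compute CLOSURE, for each item [A → α.Bβ] where B is a non-terminal, add [B → .γ] for all productions B → γ; repeat for the newly added items until nothing changes.

Start with: [P → ( a . P]
  [P → ( a . P] has the dot before P: add [P → .], [P → . ( a P], [P → . e a], [P → . ( e (]
No further items can be added.

CLOSURE = { [P → ( a . P], [P → . ( a P], [P → . ( e (], [P → . e a], [P → .] }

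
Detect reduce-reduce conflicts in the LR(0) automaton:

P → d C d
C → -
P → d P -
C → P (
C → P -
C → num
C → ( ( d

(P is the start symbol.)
A reduce-reduce conflict occurs when an LR(0) state has two complete items [A → α .] and [B → β .] — both call for a reduction, and with no lookahead the parser cannot choose between them.

Augment with P' → P and build the canonical LR(0) collection (I0 = CLOSURE({[P' → . P]}), then GOTO on every symbol after a dot until no new states appear). It has 13 states:
  I0: { [P → . d C d], [P → . d P -], [P' → . P] }  — shift
  I1: { [P' → P .] }  — accept
  I2: { [C → . ( ( d], [C → . -], [C → . P (], [C → . P -], [C → . num], [P → . d C d], [P → . d P -], [P → d . C d], [P → d . P -] }  — shift
  I3: { [C → ( . ( d] }  — shift
  I4: { [C → - .] }  — reduce
  I5: { [P → d C . d] }  — shift
  I6: { [C → P . (], [C → P . -], [P → d P . -] }  — shift
  I7: { [C → num .] }  — reduce
  I8: { [C → P ( .] }  — reduce
  I9: { [C → P - .], [P → d P - .] }  — 2 reduces
  I10: { [P → d C d .] }  — reduce
  I11: { [C → ( ( . d] }  — shift
  I12: { [C → ( ( d .] }  — reduce

I9 contains complete items [C → P - .], [P → d P - .] — reduce-reduce conflict.

Answer: Yes — I9: [C → P - .] vs [P → d P - .]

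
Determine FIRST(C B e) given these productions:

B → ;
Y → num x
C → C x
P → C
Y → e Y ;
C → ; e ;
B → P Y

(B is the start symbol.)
FIRST sets of the non-terminals involved (from the grammar, by fixed-point iteration):
  FIRST(C) = { ';' }

To compute FIRST(C B e), process the symbols left to right:
Symbol C is a non-terminal. Add FIRST(C) \ {ε} = { ';' }
C is not nullable (ε ∉ FIRST(C)), so stop here.
FIRST(C B e) = { ';' }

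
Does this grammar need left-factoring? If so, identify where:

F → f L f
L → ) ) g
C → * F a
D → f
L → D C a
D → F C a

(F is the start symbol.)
No, left-factoring is not needed

Left-factoring is needed when two productions for the same non-terminal
share a common prefix on the right-hand side.

Productions for L:
  L → ) ) g
  L → D C a
Productions for D:
  D → f
  D → F C a

No common prefixes found.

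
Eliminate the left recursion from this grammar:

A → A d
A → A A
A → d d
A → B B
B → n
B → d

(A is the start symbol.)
A → d d A'
A → B B A'
A' → d A'
A' → A A'
A' → ε
B → n
B → d

A is directly left-recursive. The standard transformation for
  A → A α₁ | ... | A α_m | β₁ | ... | β_n
is
  A  → β₁ A' | ... | β_n A'
  A' → α₁ A' | ... | α_m A' | ε

A → d d becomes A → d d A'
A → B B becomes A → B B A'
A → A d becomes A' → d A'
A → A A becomes A' → A A'
Add A' → ε

Productions for other non-terminals are unchanged:
  B → n
  B → d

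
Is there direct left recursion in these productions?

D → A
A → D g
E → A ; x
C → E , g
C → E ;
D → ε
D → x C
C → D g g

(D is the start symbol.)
No direct left recursion

Direct left recursion occurs when N → N α for some non-terminal N (the right-hand side begins with the left-hand side itself).

D → A: starts with A
A → D g: starts with D
E → A ; x: starts with A
C → E , g: starts with E
C → E ;: starts with E
D → ε: starts with ε
D → x C: starts with x
C → D g g: starts with D

No direct left recursion found.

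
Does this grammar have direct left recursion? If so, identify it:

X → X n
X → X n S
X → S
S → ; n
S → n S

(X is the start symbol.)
Yes, X is left-recursive

X → X n: LEFT RECURSIVE (starts with X)
X → X n S: LEFT RECURSIVE (starts with X)
X → S: starts with S
S → ; n: starts with ';'
S → n S: starts with n

The grammar has direct left recursion on: X.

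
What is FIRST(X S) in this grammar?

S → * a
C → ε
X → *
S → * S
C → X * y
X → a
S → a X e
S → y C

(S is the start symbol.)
{ '*', 'a' }

FIRST sets of the non-terminals involved (from the grammar, by fixed-point iteration):
  FIRST(X) = { '*', 'a' }

To compute FIRST(X S), process the symbols left to right:
Symbol X is a non-terminal. Add FIRST(X) \ {ε} = { '*', 'a' }
X is not nullable (ε ∉ FIRST(X)), so stop here.
FIRST(X S) = { '*', 'a' }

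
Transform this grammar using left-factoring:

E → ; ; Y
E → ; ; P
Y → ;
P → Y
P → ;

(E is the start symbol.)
E → ; ; E'
E' → Y
E' → P
Y → ;
P → Y
P → ;

Left-factoring transforms A → αβ₁ | αβ₂ into A → αA' and A' → β₁ | β₂
(α is the longest common prefix among the alternatives). Repeat until
no nonterminal has two alternatives with a common prefix.

Round 1: E has alternatives sharing prefix '; ;'. Introduce E': E → ; ; E'
  Add: E' → Y
  Add: E' → P

No remaining common prefixes — done.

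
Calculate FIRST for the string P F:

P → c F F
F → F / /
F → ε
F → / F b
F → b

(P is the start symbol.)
{ 'c' }

FIRST sets of the non-terminals involved (from the grammar, by fixed-point iteration):
  FIRST(P) = { 'c' }

To compute FIRST(P F), process the symbols left to right:
Symbol P is a non-terminal. Add FIRST(P) \ {ε} = { 'c' }
P is not nullable (ε ∉ FIRST(P)), so stop here.
FIRST(P F) = { 'c' }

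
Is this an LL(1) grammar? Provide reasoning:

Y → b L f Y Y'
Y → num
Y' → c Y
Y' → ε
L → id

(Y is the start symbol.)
A grammar is LL(1) if for each non-terminal N with multiple productions, the predict sets of those productions are pairwise disjoint, where PREDICT(N → α) = (FIRST(α) \ {ε}) ∪ (FOLLOW(N) if α ⇒* ε).

Relevant sets:
  FOLLOW(Y') = { $, 'c' }

For Y:
  PREDICT(Y → b L f Y Y') = { 'b' }
  PREDICT(Y → num) = { 'num' }
For Y':
  PREDICT(Y' → c Y) = { 'c' }
  PREDICT(Y' → ε) = { $, 'c' }
L has a single production, so nothing to check there.

Conflict found: Predict set conflict for Y': { 'c' }
The grammar is NOT LL(1).

Answer: No. Predict set conflict for Y': { 'c' }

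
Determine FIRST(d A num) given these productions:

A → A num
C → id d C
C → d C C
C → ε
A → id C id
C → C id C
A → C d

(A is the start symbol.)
To compute FIRST(d A num), process the symbols left to right:
Symbol d is a terminal. Add 'd' and stop.
FIRST(d A num) = { 'd' }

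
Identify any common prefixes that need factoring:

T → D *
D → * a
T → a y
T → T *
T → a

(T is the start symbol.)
Left-factoring is needed when two productions for the same non-terminal
share a common prefix on the right-hand side.

Productions for T:
  T → D *
  T → a y
  T → T *
  T → a

Found common prefix 'a' in productions for T

Answer: Yes, T has productions with common prefix 'a'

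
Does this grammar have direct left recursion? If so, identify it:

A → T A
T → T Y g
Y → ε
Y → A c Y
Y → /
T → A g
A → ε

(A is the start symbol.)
Yes, T is left-recursive

Direct left recursion occurs when N → N α for some non-terminal N (the right-hand side begins with the left-hand side itself).

A → T A: starts with T
T → T Y g: LEFT RECURSIVE (starts with T)
Y → ε: starts with ε
Y → A c Y: starts with A
Y → /: starts with '/'
T → A g: starts with A
A → ε: starts with ε

The grammar has direct left recursion on: T.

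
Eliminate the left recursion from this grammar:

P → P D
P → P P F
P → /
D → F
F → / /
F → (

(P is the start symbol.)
P is directly left-recursive. The standard transformation for
  A → A α₁ | ... | A α_m | β₁ | ... | β_n
is
  A  → β₁ A' | ... | β_n A'
  A' → α₁ A' | ... | α_m A' | ε

P → / becomes P → / P'
P → P D becomes P' → D P'
P → P P F becomes P' → P F P'
Add P' → ε

Productions for other non-terminals are unchanged:
  D → F
  F → / /
  F → (

Resulting grammar:
P → / P'
P' → D P'
P' → P F P'
P' → ε
D → F
F → / /
F → (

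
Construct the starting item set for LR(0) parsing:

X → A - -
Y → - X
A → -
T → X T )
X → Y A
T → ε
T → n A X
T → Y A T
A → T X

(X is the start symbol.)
First, augment the grammar with X' → X
I₀ = CLOSURE({ [X' → . X] }):
  [X' → . X] has the dot before X: add [X → . A - -], [X → . Y A]
  [X → . A - -] has the dot before A: add [A → . -], [A → . T X]
  [X → . Y A] has the dot before Y: add [Y → . - X]
  [A → . T X] has the dot before T: add [T → . X T )], [T → .], [T → . n A X], [T → . Y A T]
No further items can be added.

I₀ = { [A → . -], [A → . T X], [T → . X T )], [T → . Y A T], [T → . n A X], [T → .], [X → . A - -], [X → . Y A], [X' → . X], [Y → . - X] }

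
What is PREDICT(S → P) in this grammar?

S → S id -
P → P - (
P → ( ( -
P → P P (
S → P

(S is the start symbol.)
PREDICT(S → P) = (FIRST(RHS) \ {ε}) ∪ (FOLLOW(S) if ε ∈ FIRST(RHS), i.e. RHS ⇒* ε)
FIRST(P) = { '(' }
FIRST(P) = { '(' }
ε ∉ FIRST(P), so FOLLOW(S) is not added.
PREDICT(S → P) = { '(' }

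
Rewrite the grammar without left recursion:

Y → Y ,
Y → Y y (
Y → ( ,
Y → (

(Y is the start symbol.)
Y → ( , Y'
Y → ( Y'
Y' → , Y'
Y' → y ( Y'
Y' → ε

Y is directly left-recursive. The standard transformation for
  A → A α₁ | ... | A α_m | β₁ | ... | β_n
is
  A  → β₁ A' | ... | β_n A'
  A' → α₁ A' | ... | α_m A' | ε

Y → ( , becomes Y → ( , Y'
Y → ( becomes Y → ( Y'
Y → Y , becomes Y' → , Y'
Y → Y y ( becomes Y' → y ( Y'
Add Y' → ε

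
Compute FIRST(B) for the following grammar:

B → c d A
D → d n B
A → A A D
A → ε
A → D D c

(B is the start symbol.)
From B → c d A:
  - c is a terminal: add 'c' and stop

Collecting: FIRST(B) = { 'c' }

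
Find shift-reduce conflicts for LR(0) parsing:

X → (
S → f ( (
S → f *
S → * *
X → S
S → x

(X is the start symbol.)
No shift-reduce conflicts

A shift-reduce conflict occurs when an LR(0) state has both:
  - a complete (reduce) item [A → α .] (dot at the end), and
  - a shift item [B → β . c γ] (dot before a terminal).

Augment with X' → X and build the canonical LR(0) collection (I0 = CLOSURE({[X' → . X]}), then GOTO on every symbol after a dot until no new states appear). It has 11 states:
  I0: { [S → . * *], [S → . f ( (], [S → . f *], [S → . x], [X → . (], [X → . S], [X' → . X] }  — shift
  I1: { [X → ( .] }  — reduce
  I2: { [S → * . *] }  — shift
  I3: { [X → S .] }  — reduce
  I4: { [X' → X .] }  — accept
  I5: { [S → f . ( (], [S → f . *] }  — shift
  I6: { [S → x .] }  — reduce
  I7: { [S → f ( . (] }  — shift
  I8: { [S → f * .] }  — reduce
  I9: { [S → f ( ( .] }  — reduce
  I10: { [S → * * .] }  — reduce

No state contains both a complete item and a shift item.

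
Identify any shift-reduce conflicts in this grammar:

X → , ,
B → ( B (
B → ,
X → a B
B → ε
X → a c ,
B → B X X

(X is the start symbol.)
Augment with X' → X and build the canonical LR(0) collection (I0 = CLOSURE({[X' → . X]}), then GOTO on every symbol after a dot until no new states appear). It has 14 states:
  I0: { [X → . , ,], [X → . a B], [X → . a c ,], [X' → . X] }  — shift
  I1: { [X → , . ,] }  — shift
  I2: { [X' → X .] }  — accept
  I3: { [B → . ( B (], [B → . ,], [B → . B X X], [B → .], [X → a . B], [X → a . c ,] }  — shift, reduce
  I4: { [B → ( . B (], [B → . ( B (], [B → . ,], [B → . B X X], [B → .] }  — shift, reduce
  I5: { [B → , .] }  — reduce
  I6: { [B → B . X X], [X → . , ,], [X → . a B], [X → . a c ,], [X → a B .] }  — shift, reduce
  I7: { [X → a c . ,] }  — shift
  I8: { [X → a c , .] }  — reduce
  I9: { [B → B X . X], [X → . , ,], [X → . a B], [X → . a c ,] }  — shift
  I10: { [B → B X X .] }  — reduce
  I11: { [B → ( B . (], [B → B . X X], [X → . , ,], [X → . a B], [X → . a c ,] }  — shift
  I12: { [B → ( B ( .] }  — reduce
  I13: { [X → , , .] }  — reduce

I3 contains reduce item [B → .] and shift items [B → . ( B (], [B → . ,], [X → a . c ,] — shift-reduce conflict.
I4 contains reduce item [B → .] and shift items [B → . ( B (], [B → . ,] — shift-reduce conflict.
I6 contains reduce item [X → a B .] and shift items [X → . , ,], [X → . a B], [X → . a c ,] — shift-reduce conflict.

Answer: Yes — I3: [B → .] vs [B → . ( B (]; I4: [B → .] vs [B → . ( B (]; I6: [X → a B .] vs [X → . , ,]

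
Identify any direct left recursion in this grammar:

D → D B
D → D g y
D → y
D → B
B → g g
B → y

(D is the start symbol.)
Yes, D is left-recursive

Direct left recursion occurs when N → N α for some non-terminal N (the right-hand side begins with the left-hand side itself).

D → D B: LEFT RECURSIVE (starts with D)
D → D g y: LEFT RECURSIVE (starts with D)
D → y: starts with y
D → B: starts with B
B → g g: starts with g
B → y: starts with y

The grammar has direct left recursion on: D.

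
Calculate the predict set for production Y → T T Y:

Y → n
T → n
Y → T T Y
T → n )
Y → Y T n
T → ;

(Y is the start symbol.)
{ ';', 'n' }

PREDICT(Y → T T Y) = (FIRST(RHS) \ {ε}) ∪ (FOLLOW(Y) if ε ∈ FIRST(RHS), i.e. RHS ⇒* ε)
FIRST(T) = { ';', 'n' }
FIRST(T T Y) = { ';', 'n' }
ε ∉ FIRST(T T Y), so FOLLOW(Y) is not added.
PREDICT(Y → T T Y) = { ';', 'n' }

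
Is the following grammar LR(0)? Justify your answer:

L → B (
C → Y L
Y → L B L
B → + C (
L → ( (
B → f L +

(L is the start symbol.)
A grammar is LR(0) if no state in the canonical LR(0) collection has:
  - both a shift item (dot before a terminal) and a complete item (shift-reduce conflict), or
  - two or more complete items (reduce-reduce conflict; the accept item [L' → L .] counts as a complete item here).

Augment with L' → L and build the canonical LR(0) collection (I0 = CLOSURE({[L' → . L]}), then GOTO on every symbol after a dot until no new states appear). It has 17 states:
  I0: { [B → . + C (], [B → . f L +], [L → . ( (], [L → . B (], [L' → . L] }  — shift
  I1: { [L → ( . (] }  — shift
  I2: { [B → + . C (], [B → . + C (], [B → . f L +], [C → . Y L], [L → . ( (], [L → . B (], [Y → . L B L] }  — shift
  I3: { [L → B . (] }  — shift
  I4: { [L' → L .] }  — accept
  I5: { [B → . + C (], [B → . f L +], [B → f . L +], [L → . ( (], [L → . B (] }  — shift
  I6: { [B → f L . +] }  — shift
  I7: { [B → f L + .] }  — reduce
  I8: { [L → B ( .] }  — reduce
  I9: { [B → + C . (] }  — shift
  I10: { [B → . + C (], [B → . f L +], [Y → L . B L] }  — shift
  I11: { [B → . + C (], [B → . f L +], [C → Y . L], [L → . ( (], [L → . B (] }  — shift
  I12: { [C → Y L .] }  — reduce
  I13: { [B → . + C (], [B → . f L +], [L → . ( (], [L → . B (], [Y → L B . L] }  — shift
  I14: { [Y → L B L .] }  — reduce
  I15: { [B → + C ( .] }  — reduce
  I16: { [L → ( ( .] }  — reduce

Every state is either a pure shift/goto state or contains exactly one complete item and nothing to shift — no conflicts. The grammar is LR(0).

Answer: Yes, the grammar is LR(0)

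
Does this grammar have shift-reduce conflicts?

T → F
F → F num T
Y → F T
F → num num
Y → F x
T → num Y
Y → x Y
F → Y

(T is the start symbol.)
Augment with T' → T and build the canonical LR(0) collection (I0 = CLOSURE({[T' → . T]}), then GOTO on every symbol after a dot until no new states appear). It has 17 states:
  I0: { [F → . F num T], [F → . Y], [F → . num num], [T → . F], [T → . num Y], [T' → . T], [Y → . F T], [Y → . F x], [Y → . x Y] }  — shift
  I1: { [F → . F num T], [F → . Y], [F → . num num], [F → F . num T], [T → . F], [T → . num Y], [T → F .], [Y → . F T], [Y → . F x], [Y → . x Y], [Y → F . T], [Y → F . x] }  — shift, reduce
  I2: { [T' → T .] }  — accept
  I3: { [F → Y .] }  — reduce
  I4: { [F → . F num T], [F → . Y], [F → . num num], [F → num . num], [T → num . Y], [Y → . F T], [Y → . F x], [Y → . x Y] }  — shift
  I5: { [F → . F num T], [F → . Y], [F → . num num], [Y → . F T], [Y → . F x], [Y → . x Y], [Y → x . Y] }  — shift
  I6: { [F → . F num T], [F → . Y], [F → . num num], [F → F . num T], [T → . F], [T → . num Y], [Y → . F T], [Y → . F x], [Y → . x Y], [Y → F . T], [Y → F . x] }  — shift
  I7: { [F → Y .], [Y → x Y .] }  — 2 reduces
  I8: { [F → num . num] }  — shift
  I9: { [F → num num .] }  — reduce
  I10: { [Y → F T .] }  — reduce
  I11: { [F → . F num T], [F → . Y], [F → . num num], [F → F num . T], [F → num . num], [T → . F], [T → . num Y], [T → num . Y], [Y → . F T], [Y → . F x], [Y → . x Y] }  — shift
  I12: { [F → . F num T], [F → . Y], [F → . num num], [Y → . F T], [Y → . F x], [Y → . x Y], [Y → F x .], [Y → x . Y] }  — shift, reduce
  I13: { [F → F num T .] }  — reduce
  I14: { [F → Y .], [T → num Y .] }  — 2 reduces
  I15: { [F → . F num T], [F → . Y], [F → . num num], [F → num . num], [F → num num .], [T → num . Y], [Y → . F T], [Y → . F x], [Y → . x Y] }  — shift, reduce
  I16: { [F → num . num], [F → num num .] }  — shift, reduce

I1 contains reduce item [T → F .] and shift items [F → F . num T], [F → . num num], [T → . num Y], [Y → F . x], [Y → . x Y] — shift-reduce conflict.
I12 contains reduce item [Y → F x .] and shift items [F → . num num], [Y → . x Y] — shift-reduce conflict.
I15 contains reduce item [F → num num .] and shift items [F → . num num], [F → num . num], [Y → . x Y] — shift-reduce conflict.
I16 contains reduce item [F → num num .] and shift item [F → num . num] — shift-reduce conflict.

Answer: Yes — I1: [T → F .] vs [F → F . num T]; I12: [Y → F x .] vs [F → . num num]; I15: [F → num num .] vs [F → . num num]; I16: [F → num num .] vs [F → num . num]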